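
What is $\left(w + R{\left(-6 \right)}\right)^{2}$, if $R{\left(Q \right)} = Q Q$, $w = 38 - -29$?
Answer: $10609$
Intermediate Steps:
$w = 67$ ($w = 38 + 29 = 67$)
$R{\left(Q \right)} = Q^{2}$
$\left(w + R{\left(-6 \right)}\right)^{2} = \left(67 + \left(-6\right)^{2}\right)^{2} = \left(67 + 36\right)^{2} = 103^{2} = 10609$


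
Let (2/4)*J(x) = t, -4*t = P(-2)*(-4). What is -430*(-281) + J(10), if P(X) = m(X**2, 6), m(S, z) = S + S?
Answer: 120846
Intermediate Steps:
m(S, z) = 2*S
P(X) = 2*X**2
t = 8 (t = -2*(-2)**2*(-4)/4 = -2*4*(-4)/4 = -2*(-4) = -1/4*(-32) = 8)
J(x) = 16 (J(x) = 2*8 = 16)
-430*(-281) + J(10) = -430*(-281) + 16 = 120830 + 16 = 120846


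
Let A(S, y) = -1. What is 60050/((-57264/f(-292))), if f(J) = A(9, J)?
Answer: 30025/28632 ≈ 1.0487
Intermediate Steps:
f(J) = -1
60050/((-57264/f(-292))) = 60050/((-57264/(-1))) = 60050/((-57264*(-1))) = 60050/57264 = 60050*(1/57264) = 30025/28632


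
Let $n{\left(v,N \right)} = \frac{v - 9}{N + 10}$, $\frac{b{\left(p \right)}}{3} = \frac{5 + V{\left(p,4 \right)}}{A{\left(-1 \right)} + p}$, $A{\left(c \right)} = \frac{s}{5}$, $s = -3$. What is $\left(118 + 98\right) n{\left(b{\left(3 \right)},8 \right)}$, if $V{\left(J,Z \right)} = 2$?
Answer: $-3$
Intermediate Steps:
$A{\left(c \right)} = - \frac{3}{5}$
$b{\left(p \right)} = \frac{21}{- \frac{3}{5} + p}$ ($b{\left(p \right)} = 3 \frac{5 + 2}{- \frac{3}{5} + p} = 3 \frac{7}{- \frac{3}{5} + p} = \frac{21}{- \frac{3}{5} + p}$)
$n{\left(v,N \right)} = \frac{-9 + v}{10 + N}$
$\left(118 + 98\right) n{\left(b{\left(3 \right)},8 \right)} = \left(118 + 98\right) \frac{-9 + \frac{105}{-3 + 5 \cdot 3}}{10 + 8} = 216 \frac{-9 + \frac{105}{-3 + 15}}{18} = 216 \frac{-9 + \frac{105}{12}}{18} = 216 \frac{-9 + 105 \cdot \frac{1}{12}}{18} = 216 \frac{-9 + \frac{35}{4}}{18} = 216 \cdot \frac{1}{18} \left(- \frac{1}{4}\right) = 216 \left(- \frac{1}{72}\right) = -3$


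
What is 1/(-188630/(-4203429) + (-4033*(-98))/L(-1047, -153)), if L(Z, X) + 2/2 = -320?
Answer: -149922301/184586389684 ≈ -0.00081221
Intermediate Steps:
L(Z, X) = -321 (L(Z, X) = -1 - 320 = -321)
1/(-188630/(-4203429) + (-4033*(-98))/L(-1047, -153)) = 1/(-188630/(-4203429) - 4033*(-98)/(-321)) = 1/(-188630*(-1/4203429) + 395234*(-1/321)) = 1/(188630/4203429 - 395234/321) = 1/(-184586389684/149922301) = -149922301/184586389684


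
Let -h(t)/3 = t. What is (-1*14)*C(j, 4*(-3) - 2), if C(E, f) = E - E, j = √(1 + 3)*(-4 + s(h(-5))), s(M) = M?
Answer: 0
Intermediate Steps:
h(t) = -3*t
j = 22 (j = √(1 + 3)*(-4 - 3*(-5)) = √4*(-4 + 15) = 2*11 = 22)
C(E, f) = 0
(-1*14)*C(j, 4*(-3) - 2) = -1*14*0 = -14*0 = 0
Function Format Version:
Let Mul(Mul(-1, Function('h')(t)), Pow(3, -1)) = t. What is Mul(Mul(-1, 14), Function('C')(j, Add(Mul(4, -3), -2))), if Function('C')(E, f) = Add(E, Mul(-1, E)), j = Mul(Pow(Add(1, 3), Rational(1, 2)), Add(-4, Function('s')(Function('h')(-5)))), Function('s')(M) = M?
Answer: 0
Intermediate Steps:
Function('h')(t) = Mul(-3, t)
j = 22 (j = Mul(Pow(Add(1, 3), Rational(1, 2)), Add(-4, Mul(-3, -5))) = Mul(Pow(4, Rational(1, 2)), Add(-4, 15)) = Mul(2, 11) = 22)
Function('C')(E, f) = 0
Mul(Mul(-1, 14), Function('C')(j, Add(Mul(4, -3), -2))) = Mul(Mul(-1, 14), 0) = Mul(-14, 0) = 0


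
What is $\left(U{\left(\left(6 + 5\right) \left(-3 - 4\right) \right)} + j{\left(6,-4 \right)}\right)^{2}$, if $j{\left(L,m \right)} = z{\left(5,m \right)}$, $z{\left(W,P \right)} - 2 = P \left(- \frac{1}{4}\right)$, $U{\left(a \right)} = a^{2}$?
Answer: $35188624$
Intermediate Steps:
$z{\left(W,P \right)} = 2 - \frac{P}{4}$ ($z{\left(W,P \right)} = 2 + P \left(- \frac{1}{4}\right) = 2 - \frac{P}{4}$)
$j{\left(L,m \right)} = 2 - \frac{m}{4}$
$\left(U{\left(\left(6 + 5\right) \left(-3 - 4\right) \right)} + j{\left(6,-4 \right)}\right)^{2} = \left(\left(\left(6 + 5\right) \left(-3 - 4\right)\right)^{2} + \left(2 - -1\right)\right)^{2} = \left(\left(11 \left(-7\right)\right)^{2} + \left(2 + 1\right)\right)^{2} = \left(\left(-77\right)^{2} + 3\right)^{2} = \left(5929 + 3\right)^{2} = 5932^{2} = 35188624$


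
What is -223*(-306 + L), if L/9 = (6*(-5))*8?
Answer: 549918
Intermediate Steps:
L = -2160 (L = 9*((6*(-5))*8) = 9*(-30*8) = 9*(-240) = -2160)
-223*(-306 + L) = -223*(-306 - 2160) = -223*(-2466) = 549918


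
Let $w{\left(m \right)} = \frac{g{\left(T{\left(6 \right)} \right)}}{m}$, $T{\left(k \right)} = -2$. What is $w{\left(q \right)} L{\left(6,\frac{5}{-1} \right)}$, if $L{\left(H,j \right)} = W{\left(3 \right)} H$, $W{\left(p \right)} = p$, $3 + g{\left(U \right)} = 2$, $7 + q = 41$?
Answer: $- \frac{9}{17} \approx -0.52941$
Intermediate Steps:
$q = 34$ ($q = -7 + 41 = 34$)
$g{\left(U \right)} = -1$ ($g{\left(U \right)} = -3 + 2 = -1$)
$w{\left(m \right)} = - \frac{1}{m}$
$L{\left(H,j \right)} = 3 H$
$w{\left(q \right)} L{\left(6,\frac{5}{-1} \right)} = - \frac{1}{34} \cdot 3 \cdot 6 = \left(-1\right) \frac{1}{34} \cdot 18 = \left(- \frac{1}{34}\right) 18 = - \frac{9}{17}$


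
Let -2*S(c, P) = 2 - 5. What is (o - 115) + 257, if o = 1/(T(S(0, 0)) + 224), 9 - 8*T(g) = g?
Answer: 511074/3599 ≈ 142.00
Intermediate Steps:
S(c, P) = 3/2 (S(c, P) = -(2 - 5)/2 = -½*(-3) = 3/2)
T(g) = 9/8 - g/8
o = 16/3599 (o = 1/((9/8 - ⅛*3/2) + 224) = 1/((9/8 - 3/16) + 224) = 1/(15/16 + 224) = 1/(3599/16) = 16/3599 ≈ 0.0044457)
(o - 115) + 257 = (16/3599 - 115) + 257 = -413869/3599 + 257 = 511074/3599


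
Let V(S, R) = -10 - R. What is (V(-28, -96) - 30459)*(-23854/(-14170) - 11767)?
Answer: 2531810300964/7085 ≈ 3.5735e+8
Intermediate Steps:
(V(-28, -96) - 30459)*(-23854/(-14170) - 11767) = ((-10 - 1*(-96)) - 30459)*(-23854/(-14170) - 11767) = ((-10 + 96) - 30459)*(-23854*(-1/14170) - 11767) = (86 - 30459)*(11927/7085 - 11767) = -30373*(-83357268/7085) = 2531810300964/7085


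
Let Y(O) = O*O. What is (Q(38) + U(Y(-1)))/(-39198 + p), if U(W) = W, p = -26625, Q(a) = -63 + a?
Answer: 8/21941 ≈ 0.00036461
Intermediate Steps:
Y(O) = O**2
(Q(38) + U(Y(-1)))/(-39198 + p) = ((-63 + 38) + (-1)**2)/(-39198 - 26625) = (-25 + 1)/(-65823) = -24*(-1/65823) = 8/21941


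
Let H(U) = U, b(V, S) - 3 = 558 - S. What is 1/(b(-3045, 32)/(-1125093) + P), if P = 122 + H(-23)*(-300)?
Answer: 1125093/7900402517 ≈ 0.00014241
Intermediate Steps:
b(V, S) = 561 - S (b(V, S) = 3 + (558 - S) = 561 - S)
P = 7022 (P = 122 - 23*(-300) = 122 + 6900 = 7022)
1/(b(-3045, 32)/(-1125093) + P) = 1/((561 - 1*32)/(-1125093) + 7022) = 1/((561 - 32)*(-1/1125093) + 7022) = 1/(529*(-1/1125093) + 7022) = 1/(-529/1125093 + 7022) = 1/(7900402517/1125093) = 1125093/7900402517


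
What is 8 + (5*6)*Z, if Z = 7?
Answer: 218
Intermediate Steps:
8 + (5*6)*Z = 8 + (5*6)*7 = 8 + 30*7 = 8 + 210 = 218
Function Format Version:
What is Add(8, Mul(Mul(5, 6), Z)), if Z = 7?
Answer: 218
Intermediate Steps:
Add(8, Mul(Mul(5, 6), Z)) = Add(8, Mul(Mul(5, 6), 7)) = Add(8, Mul(30, 7)) = Add(8, 210) = 218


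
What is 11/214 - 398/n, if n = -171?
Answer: 87053/36594 ≈ 2.3789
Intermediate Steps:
11/214 - 398/n = 11/214 - 398/(-171) = 11*(1/214) - 398*(-1/171) = 11/214 + 398/171 = 87053/36594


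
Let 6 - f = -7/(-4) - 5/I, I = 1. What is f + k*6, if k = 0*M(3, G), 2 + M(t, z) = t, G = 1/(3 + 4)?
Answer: 37/4 ≈ 9.2500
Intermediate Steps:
G = 1/7 ≈ 0.14286
M(t, z) = -2 + t
f = 37/4 (f = 6 - (-7/(-4) - 5/1) = 6 - (-7*(-1/4) - 5*1) = 6 - (7/4 - 5) = 6 - 1*(-13/4) = 6 + 13/4 = 37/4 ≈ 9.2500)
k = 0 (k = 0*(-2 + 3) = 0*1 = 0)
f + k*6 = 37/4 + 0*6 = 37/4 + 0 = 37/4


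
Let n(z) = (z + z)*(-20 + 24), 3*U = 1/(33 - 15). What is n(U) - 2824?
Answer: -76244/27 ≈ -2823.9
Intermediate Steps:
U = 1/54 (U = 1/(3*(33 - 15)) = (1/3)/18 = (1/3)*(1/18) = 1/54 ≈ 0.018519)
n(z) = 8*z (n(z) = (2*z)*4 = 8*z)
n(U) - 2824 = 8*(1/54) - 2824 = 4/27 - 2824 = -76244/27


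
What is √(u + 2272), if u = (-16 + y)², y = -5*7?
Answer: √4873 ≈ 69.807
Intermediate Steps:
y = -35
u = 2601 (u = (-16 - 35)² = (-51)² = 2601)
√(u + 2272) = √(2601 + 2272) = √4873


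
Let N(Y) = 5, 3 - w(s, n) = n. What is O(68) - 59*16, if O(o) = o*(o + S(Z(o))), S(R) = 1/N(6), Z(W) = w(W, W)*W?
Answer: 18468/5 ≈ 3693.6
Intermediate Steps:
w(s, n) = 3 - n
Z(W) = W*(3 - W) (Z(W) = (3 - W)*W = W*(3 - W))
S(R) = 1/5
O(o) = o*(1/5 + o) (O(o) = o*(o + 1/5) = o*(1/5 + o))
O(68) - 59*16 = 68*(1/5 + 68) - 59*16 = 68*(341/5) - 944 = 23188/5 - 944 = 18468/5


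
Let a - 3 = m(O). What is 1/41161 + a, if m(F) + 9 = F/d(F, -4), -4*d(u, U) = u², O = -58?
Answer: -7079663/1193669 ≈ -5.9310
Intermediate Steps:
d(u, U) = -u²/4
m(F) = -9 - 4/F (m(F) = -9 + F/((-F²/4)) = -9 + F*(-4/F²) = -9 - 4/F)
a = -172/29 (a = 3 + (-9 - 4/(-58)) = 3 + (-9 - 4*(-1/58)) = 3 + (-9 + 2/29) = 3 - 259/29 = -172/29 ≈ -5.9310)
1/41161 + a = 1/41161 - 172/29 = -7079663/1193669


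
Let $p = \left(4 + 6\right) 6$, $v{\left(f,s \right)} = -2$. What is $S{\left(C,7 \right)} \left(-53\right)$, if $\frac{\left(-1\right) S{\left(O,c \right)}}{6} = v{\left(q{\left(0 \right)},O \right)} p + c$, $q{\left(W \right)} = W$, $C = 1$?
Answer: $-35934$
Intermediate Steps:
$p = 60$ ($p = 10 \cdot 6 = 60$)
$S{\left(O,c \right)} = 720 - 6 c$ ($S{\left(O,c \right)} = - 6 \left(\left(-2\right) 60 + c\right) = - 6 \left(-120 + c\right) = 720 - 6 c$)
$S{\left(C,7 \right)} \left(-53\right) = \left(720 - 42\right) \left(-53\right) = 678 \left(-53\right) = -35934$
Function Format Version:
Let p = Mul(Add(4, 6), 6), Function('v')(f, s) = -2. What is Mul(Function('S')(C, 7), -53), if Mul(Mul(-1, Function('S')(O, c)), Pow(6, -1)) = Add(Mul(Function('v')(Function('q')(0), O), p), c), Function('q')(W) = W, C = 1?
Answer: -35934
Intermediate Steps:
p = 60 (p = Mul(10, 6) = 60)
Function('S')(O, c) = Add(720, Mul(-6, c)) (Function('S')(O, c) = Mul(-6, Add(Mul(-2, 60), c)) = Mul(-6, Add(-120, c)) = Add(720, Mul(-6, c)))
Mul(Function('S')(C, 7), -53) = Mul(Add(720, Mul(-6, 7)), -53) = Mul(Add(720, -42), -53) = Mul(678, -53) = -35934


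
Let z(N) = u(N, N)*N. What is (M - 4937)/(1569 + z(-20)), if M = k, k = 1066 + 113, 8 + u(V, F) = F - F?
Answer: -3758/1729 ≈ -2.1735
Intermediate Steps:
u(V, F) = -8 (u(V, F) = -8 + (F - F) = -8 + 0 = -8)
k = 1179
M = 1179
z(N) = -8*N
(M - 4937)/(1569 + z(-20)) = (1179 - 4937)/(1569 - 8*(-20)) = -3758/(1569 + 160) = -3758/1729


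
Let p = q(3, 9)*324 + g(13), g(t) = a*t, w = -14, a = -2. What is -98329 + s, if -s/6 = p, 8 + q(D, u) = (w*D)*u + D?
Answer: 646379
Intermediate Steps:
g(t) = -2*t
q(D, u) = -8 + D - 14*D*u (q(D, u) = -8 + ((-14*D)*u + D) = -8 + (-14*D*u + D) = -8 + (D - 14*D*u) = -8 + D - 14*D*u)
p = -124118 (p = (-8 + 3 - 14*3*9)*324 - 2*13 = (-8 + 3 - 378)*324 - 26 = -383*324 - 26 = -124092 - 26 = -124118)
s = 744708 (s = -6*(-124118) = 744708)
-98329 + s = -98329 + 744708 = 646379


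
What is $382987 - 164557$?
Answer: $218430$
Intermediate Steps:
$382987 - 164557 = 218430$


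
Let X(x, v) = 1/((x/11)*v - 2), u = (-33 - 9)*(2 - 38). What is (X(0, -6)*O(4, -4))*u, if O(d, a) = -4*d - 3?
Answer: 14364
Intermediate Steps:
u = 1512 (u = -42*(-36) = 1512)
X(x, v) = 1/(-2 + v*x/11) (X(x, v) = 1/((x*(1/11))*v - 2) = 1/((x/11)*v - 2) = 1/(v*x/11 - 2) = 1/(-2 + v*x/11))
O(d, a) = -3 - 4*d
(X(0, -6)*O(4, -4))*u = ((11/(-22 - 6*0))*(-3 - 4*4))*1512 = ((11/(-22 + 0))*(-3 - 16))*1512 = ((11/(-22))*(-19))*1512 = ((11*(-1/22))*(-19))*1512 = -1/2*(-19)*1512 = (19/2)*1512 = 14364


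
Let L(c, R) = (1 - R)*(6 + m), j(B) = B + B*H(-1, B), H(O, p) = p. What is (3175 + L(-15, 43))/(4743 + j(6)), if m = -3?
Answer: 3049/4785 ≈ 0.63720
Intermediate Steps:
j(B) = B + B² (j(B) = B + B*B = B + B²)
L(c, R) = 3 - 3*R (L(c, R) = (1 - R)*(6 - 3) = (1 - R)*3 = 3 - 3*R)
(3175 + L(-15, 43))/(4743 + j(6)) = (3175 + (3 - 3*43))/(4743 + 6*(1 + 6)) = (3175 + (3 - 129))/(4743 + 6*7) = (3175 - 126)/(4743 + 42) = 3049/4785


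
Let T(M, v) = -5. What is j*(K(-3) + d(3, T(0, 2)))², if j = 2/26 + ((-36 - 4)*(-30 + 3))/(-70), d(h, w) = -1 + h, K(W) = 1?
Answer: -12573/91 ≈ -138.16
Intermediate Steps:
j = -1397/91 (j = 2*(1/26) - 40*(-27)*(-1/70) = 1/13 + 1080*(-1/70) = 1/13 - 108/7 = -1397/91 ≈ -15.352)
j*(K(-3) + d(3, T(0, 2)))² = -1397*(1 + (-1 + 3))²/91 = -1397*(1 + 2)²/91 = -1397/91*3² = -1397/91*9 = -12573/91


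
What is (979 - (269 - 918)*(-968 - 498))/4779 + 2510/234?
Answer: -11689510/62127 ≈ -188.16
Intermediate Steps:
(979 - (269 - 918)*(-968 - 498))/4779 + 2510/234 = (979 - (-649)*(-1466))*(1/4779) + 2510*(1/234) = (979 - 1*951434)*(1/4779) + 1255/117 = (979 - 951434)*(1/4779) + 1255/117 = -950455*1/4779 + 1255/117 = -950455/4779 + 1255/117 = -11689510/62127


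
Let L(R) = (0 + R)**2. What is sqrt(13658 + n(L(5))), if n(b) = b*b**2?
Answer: sqrt(29283) ≈ 171.12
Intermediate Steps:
L(R) = R**2
n(b) = b**3
sqrt(13658 + n(L(5))) = sqrt(13658 + (5**2)**3) = sqrt(13658 + 25**3) = sqrt(13658 + 15625) = sqrt(29283)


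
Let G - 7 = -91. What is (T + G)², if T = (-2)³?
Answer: 8464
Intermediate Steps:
T = -8
G = -84 (G = 7 - 91 = -84)
(T + G)² = (-8 - 84)² = (-92)² = 8464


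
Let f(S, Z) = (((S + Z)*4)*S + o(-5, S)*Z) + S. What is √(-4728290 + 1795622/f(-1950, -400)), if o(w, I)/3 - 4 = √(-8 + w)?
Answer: √3*√((-43318818973439 + 2836974000*I*√13)/(122155 - 8*I*√13))/15 ≈ 5.3208e-9 + 2174.5*I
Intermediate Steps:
o(w, I) = 12 + 3*√(-8 + w)
f(S, Z) = S + S*(4*S + 4*Z) + Z*(12 + 3*I*√13) (f(S, Z) = (((S + Z)*4)*S + (12 + 3*√(-8 - 5))*Z) + S = ((4*S + 4*Z)*S + (12 + 3*√(-13))*Z) + S = (S*(4*S + 4*Z) + (12 + 3*(I*√13))*Z) + S = (S*(4*S + 4*Z) + (12 + 3*I*√13)*Z) + S = (S*(4*S + 4*Z) + Z*(12 + 3*I*√13)) + S = S + S*(4*S + 4*Z) + Z*(12 + 3*I*√13))
√(-4728290 + 1795622/f(-1950, -400)) = √(-4728290 + 1795622/(-1950 + 4*(-1950)² + 3*(-400)*(4 + I*√13) + 4*(-1950)*(-400))) = √(-4728290 + 1795622/(-1950 + 4*3802500 + (-4800 - 1200*I*√13) + 3120000)) = √(-4728290 + 1795622/(-1950 + 15210000 + (-4800 - 1200*I*√13) + 3120000)) = √(-4728290 + 1795622/(18323250 - 1200*I*√13))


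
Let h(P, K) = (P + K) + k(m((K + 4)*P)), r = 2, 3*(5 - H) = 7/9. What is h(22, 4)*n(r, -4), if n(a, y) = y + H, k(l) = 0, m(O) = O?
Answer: 520/27 ≈ 19.259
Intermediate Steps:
H = 128/27 (H = 5 - 7/(3*9) = 5 - ⅓*7/9 = 5 - 7/27 = 128/27 ≈ 4.7407)
n(a, y) = 128/27 + y (n(a, y) = y + 128/27 = 128/27 + y)
h(P, K) = K + P (h(P, K) = (P + K) + 0 = (K + P) + 0 = K + P)
h(22, 4)*n(r, -4) = (4 + 22)*(128/27 - 4) = 26*(20/27) = 520/27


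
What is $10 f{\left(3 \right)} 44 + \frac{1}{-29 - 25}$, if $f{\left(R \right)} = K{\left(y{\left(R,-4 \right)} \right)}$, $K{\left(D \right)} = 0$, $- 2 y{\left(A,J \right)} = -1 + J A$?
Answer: $- \frac{1}{54} \approx -0.018519$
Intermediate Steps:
$y{\left(A,J \right)} = \frac{1}{2} - \frac{A J}{2}$ ($y{\left(A,J \right)} = - \frac{-1 + J A}{2} = - \frac{-1 + A J}{2} = \frac{1}{2} - \frac{A J}{2}$)
$f{\left(R \right)} = 0$
$10 f{\left(3 \right)} 44 + \frac{1}{-29 - 25} = 10 \cdot 0 \cdot 44 + \frac{1}{-29 - 25} = 0 \cdot 44 + \frac{1}{-54} = 0 - \frac{1}{54} = - \frac{1}{54}$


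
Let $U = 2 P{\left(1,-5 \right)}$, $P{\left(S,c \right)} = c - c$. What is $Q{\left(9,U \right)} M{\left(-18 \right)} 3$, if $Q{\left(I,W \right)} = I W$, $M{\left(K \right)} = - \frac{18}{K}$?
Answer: $0$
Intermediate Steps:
$P{\left(S,c \right)} = 0$
$U = 0$ ($U = 2 \cdot 0 = 0$)
$Q{\left(9,U \right)} M{\left(-18 \right)} 3 = 9 \cdot 0 - \frac{18}{-18} \cdot 3 = 0 \left(-18\right) \left(- \frac{1}{18}\right) 3 = 0 \cdot 1 \cdot 3 = 0 \cdot 3 = 0$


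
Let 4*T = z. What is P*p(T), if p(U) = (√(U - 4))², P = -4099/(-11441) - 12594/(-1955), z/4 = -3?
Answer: -62630029/1315715 ≈ -47.602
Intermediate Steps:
z = -12 (z = 4*(-3) = -12)
P = 8947147/1315715 (P = -4099*(-1/11441) - 12594*(-1/1955) = 4099/11441 + 12594/1955 = 8947147/1315715 ≈ 6.8002)
T = -3 (T = (¼)*(-12) = -3)
p(U) = -4 + U (p(U) = (√(-4 + U))² = -4 + U)
P*p(T) = 8947147*(-4 - 3)/1315715 = (8947147/1315715)*(-7) = -62630029/1315715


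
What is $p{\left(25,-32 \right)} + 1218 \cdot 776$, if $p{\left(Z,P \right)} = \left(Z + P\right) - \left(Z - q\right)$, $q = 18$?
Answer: $945154$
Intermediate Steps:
$p{\left(Z,P \right)} = 18 + P$ ($p{\left(Z,P \right)} = \left(Z + P\right) - \left(-18 + Z\right) = \left(P + Z\right) - \left(-18 + Z\right) = 18 + P$)
$p{\left(25,-32 \right)} + 1218 \cdot 776 = \left(18 - 32\right) + 1218 \cdot 776 = -14 + 945168 = 945154$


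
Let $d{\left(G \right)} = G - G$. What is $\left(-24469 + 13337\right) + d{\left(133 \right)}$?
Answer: $-11132$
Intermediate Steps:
$d{\left(G \right)} = 0$
$\left(-24469 + 13337\right) + d{\left(133 \right)} = \left(-24469 + 13337\right) + 0 = -11132 + 0 = -11132$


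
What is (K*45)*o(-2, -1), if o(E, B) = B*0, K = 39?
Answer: 0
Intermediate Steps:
o(E, B) = 0
(K*45)*o(-2, -1) = (39*45)*0 = 1755*0 = 0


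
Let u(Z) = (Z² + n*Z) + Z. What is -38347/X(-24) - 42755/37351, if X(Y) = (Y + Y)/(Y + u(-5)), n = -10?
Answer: 32941846211/896424 ≈ 36748.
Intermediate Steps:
u(Z) = Z² - 9*Z (u(Z) = (Z² - 10*Z) + Z = Z² - 9*Z)
X(Y) = 2*Y/(70 + Y) (X(Y) = (Y + Y)/(Y - 5*(-9 - 5)) = (2*Y)/(Y - 5*(-14)) = (2*Y)/(Y + 70) = (2*Y)/(70 + Y) = 2*Y/(70 + Y))
-38347/X(-24) - 42755/37351 = -38347/(2*(-24)/(70 - 24)) - 42755/37351 = -38347/(2*(-24)/46) - 42755*1/37351 = -38347/(2*(-24)*(1/46)) - 42755/37351 = -38347/(-24/23) - 42755/37351 = -38347*(-23/24) - 42755/37351 = 881981/24 - 42755/37351 = 32941846211/896424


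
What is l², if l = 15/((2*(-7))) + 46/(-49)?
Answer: 38809/9604 ≈ 4.0409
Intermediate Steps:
l = -197/98 (l = 15/(-14) + 46*(-1/49) = 15*(-1/14) - 46/49 = -15/14 - 46/49 = -197/98 ≈ -2.0102)
l² = (-197/98)² = 38809/9604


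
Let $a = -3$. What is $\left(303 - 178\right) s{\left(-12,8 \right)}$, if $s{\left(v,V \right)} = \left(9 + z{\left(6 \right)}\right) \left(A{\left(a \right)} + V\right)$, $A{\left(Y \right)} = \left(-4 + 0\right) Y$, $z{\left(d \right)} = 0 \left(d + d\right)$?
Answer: $22500$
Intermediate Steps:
$z{\left(d \right)} = 0$ ($z{\left(d \right)} = 0 \cdot 2 d = 0$)
$A{\left(Y \right)} = - 4 Y$
$s{\left(v,V \right)} = 108 + 9 V$ ($s{\left(v,V \right)} = \left(9 + 0\right) \left(\left(-4\right) \left(-3\right) + V\right) = 9 \left(12 + V\right) = 108 + 9 V$)
$\left(303 - 178\right) s{\left(-12,8 \right)} = \left(303 - 178\right) \left(108 + 9 \cdot 8\right) = 125 \left(108 + 72\right) = 125 \cdot 180 = 22500$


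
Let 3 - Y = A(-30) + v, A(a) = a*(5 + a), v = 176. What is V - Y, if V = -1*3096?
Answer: -2173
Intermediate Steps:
V = -3096
Y = -923 (Y = 3 - (-30*(5 - 30) + 176) = 3 - (-30*(-25) + 176) = 3 - (750 + 176) = 3 - 1*926 = 3 - 926 = -923)
V - Y = -3096 - 1*(-923) = -3096 + 923 = -2173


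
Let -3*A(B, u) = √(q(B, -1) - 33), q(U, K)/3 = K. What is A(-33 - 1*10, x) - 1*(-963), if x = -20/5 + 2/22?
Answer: 963 - 2*I ≈ 963.0 - 2.0*I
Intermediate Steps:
q(U, K) = 3*K
x = -43/11 (x = -20*⅕ + 2*(1/22) = -4 + 1/11 = -43/11 ≈ -3.9091)
A(B, u) = -2*I (A(B, u) = -√(3*(-1) - 33)/3 = -√(-3 - 33)/3 = -2*I)
A(-33 - 1*10, x) - 1*(-963) = -2*I - 1*(-963) = -2*I + 963 = 963 - 2*I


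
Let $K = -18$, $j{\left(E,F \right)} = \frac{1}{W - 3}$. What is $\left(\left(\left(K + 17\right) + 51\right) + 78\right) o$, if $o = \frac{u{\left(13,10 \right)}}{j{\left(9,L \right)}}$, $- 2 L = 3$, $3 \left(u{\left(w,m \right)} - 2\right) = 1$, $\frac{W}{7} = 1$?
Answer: $\frac{3584}{3} \approx 1194.7$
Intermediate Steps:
$W = 7$ ($W = 7 \cdot 1 = 7$)
$u{\left(w,m \right)} = \frac{7}{3}$ ($u{\left(w,m \right)} = 2 + \frac{1}{3} \cdot 1 = 2 + \frac{1}{3} = \frac{7}{3}$)
$L = - \frac{3}{2}$ ($L = \left(- \frac{1}{2}\right) 3 = - \frac{3}{2} \approx -1.5$)
$j{\left(E,F \right)} = \frac{1}{4}$ ($j{\left(E,F \right)} = \frac{1}{7 - 3} = \frac{1}{4}$)
$o = \frac{28}{3}$ ($o = \frac{7 \frac{1}{\frac{1}{4}}}{3} = \frac{7}{3} \cdot 4 = \frac{28}{3} \approx 9.3333$)
$\left(\left(\left(K + 17\right) + 51\right) + 78\right) o = \left(\left(\left(-18 + 17\right) + 51\right) + 78\right) \frac{28}{3} = \left(\left(-1 + 51\right) + 78\right) \frac{28}{3} = \left(50 + 78\right) \frac{28}{3} = 128 \cdot \frac{28}{3} = \frac{3584}{3}$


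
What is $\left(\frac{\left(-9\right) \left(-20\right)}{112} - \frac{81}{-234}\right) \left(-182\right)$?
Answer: $- \frac{711}{2} \approx -355.5$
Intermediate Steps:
$\left(\frac{\left(-9\right) \left(-20\right)}{112} - \frac{81}{-234}\right) \left(-182\right) = \left(180 \cdot \frac{1}{112} - - \frac{9}{26}\right) \left(-182\right) = \left(\frac{45}{28} + \frac{9}{26}\right) \left(-182\right) = \frac{711}{364} \left(-182\right) = - \frac{711}{2}$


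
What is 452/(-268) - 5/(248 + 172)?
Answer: -9559/5628 ≈ -1.6985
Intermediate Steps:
452/(-268) - 5/(248 + 172) = 452*(-1/268) - 5/420 = -113/67 - 5*1/420 = -113/67 - 1/84 = -9559/5628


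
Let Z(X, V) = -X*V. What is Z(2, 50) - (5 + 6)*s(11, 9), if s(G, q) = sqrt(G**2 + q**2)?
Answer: -100 - 11*sqrt(202) ≈ -256.34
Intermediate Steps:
Z(X, V) = -V*X
Z(2, 50) - (5 + 6)*s(11, 9) = -1*50*2 - (5 + 6)*sqrt(11**2 + 9**2) = -100 - 11*sqrt(121 + 81) = -100 - 11*sqrt(202)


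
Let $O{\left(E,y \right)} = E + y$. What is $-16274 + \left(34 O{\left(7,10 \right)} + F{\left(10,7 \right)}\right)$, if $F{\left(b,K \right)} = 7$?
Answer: $-15689$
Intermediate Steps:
$-16274 + \left(34 O{\left(7,10 \right)} + F{\left(10,7 \right)}\right) = -16274 + \left(34 \left(7 + 10\right) + 7\right) = -16274 + \left(34 \cdot 17 + 7\right) = -16274 + \left(578 + 7\right) = -16274 + 585 = -15689$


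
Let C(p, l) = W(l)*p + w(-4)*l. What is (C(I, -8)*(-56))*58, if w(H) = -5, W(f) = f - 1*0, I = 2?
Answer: -77952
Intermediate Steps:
W(f) = f (W(f) = f + 0 = f)
C(p, l) = -5*l + l*p (C(p, l) = l*p - 5*l = -5*l + l*p)
(C(I, -8)*(-56))*58 = (-8*(-5 + 2)*(-56))*58 = (-8*(-3)*(-56))*58 = (24*(-56))*58 = -1344*58 = -77952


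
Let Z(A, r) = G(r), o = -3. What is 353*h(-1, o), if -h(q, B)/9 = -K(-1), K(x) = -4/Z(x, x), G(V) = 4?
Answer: -3177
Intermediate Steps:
Z(A, r) = 4
K(x) = -1 (K(x) = -4/4 = -4*1/4 = -1)
h(q, B) = -9 (h(q, B) = -(-9)*(-1) = -9*1 = -9)
353*h(-1, o) = 353*(-9) = -3177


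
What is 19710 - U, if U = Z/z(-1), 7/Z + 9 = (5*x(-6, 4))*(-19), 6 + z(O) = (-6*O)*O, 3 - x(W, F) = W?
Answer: 204353273/10368 ≈ 19710.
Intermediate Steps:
x(W, F) = 3 - W
z(O) = -6 - 6*O**2 (z(O) = -6 + (-6*O)*O = -6 - 6*O**2)
Z = -7/864 (Z = 7/(-9 + (5*(3 - 1*(-6)))*(-19)) = 7/(-9 + (5*(3 + 6))*(-19)) = 7/(-9 + (5*9)*(-19)) = 7/(-9 + 45*(-19)) = 7/(-9 - 855) = 7/(-864) = 7*(-1/864) = -7/864 ≈ -0.0081019)
U = 7/10368 (U = -7/(864*(-6 - 6*(-1)**2)) = -7/(864*(-6 - 6*1)) = -7/(864*(-6 - 6)) = -7/864/(-12) = -7/864*(-1/12) = 7/10368 ≈ 0.00067515)
19710 - U = 19710 - 1*7/10368 = 19710 - 7/10368 = 204353273/10368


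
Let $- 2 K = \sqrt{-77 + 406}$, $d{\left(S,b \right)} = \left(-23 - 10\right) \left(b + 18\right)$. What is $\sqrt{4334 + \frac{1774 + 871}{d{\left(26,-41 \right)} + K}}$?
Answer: $\frac{\sqrt{6584302 - 4334 \sqrt{329}}}{\sqrt{1518 - \sqrt{329}}} \approx 65.86$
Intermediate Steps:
$d{\left(S,b \right)} = -594 - 33 b$ ($d{\left(S,b \right)} = - 33 \left(18 + b\right) = -594 - 33 b$)
$K = - \frac{\sqrt{329}}{2}$ ($K = - \frac{\sqrt{-77 + 406}}{2} = - \frac{\sqrt{329}}{2} \approx -9.0692$)
$\sqrt{4334 + \frac{1774 + 871}{d{\left(26,-41 \right)} + K}} = \sqrt{4334 + \frac{1774 + 871}{\left(-594 - -1353\right) - \frac{\sqrt{329}}{2}}} = \sqrt{4334 + \frac{2645}{\left(-594 + 1353\right) - \frac{\sqrt{329}}{2}}} = \sqrt{4334 + \frac{2645}{759 - \frac{\sqrt{329}}{2}}}$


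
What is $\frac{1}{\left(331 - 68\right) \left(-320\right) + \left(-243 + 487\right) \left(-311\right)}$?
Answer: $- \frac{1}{160044} \approx -6.2483 \cdot 10^{-6}$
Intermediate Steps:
$\frac{1}{\left(331 - 68\right) \left(-320\right) + \left(-243 + 487\right) \left(-311\right)} = \frac{1}{263 \left(-320\right) + 244 \left(-311\right)} = \frac{1}{-84160 - 75884} = \frac{1}{-160044} = - \frac{1}{160044}$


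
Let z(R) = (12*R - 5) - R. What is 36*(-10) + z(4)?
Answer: -321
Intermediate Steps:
z(R) = -5 + 11*R (z(R) = (-5 + 12*R) - R = -5 + 11*R)
36*(-10) + z(4) = 36*(-10) + (-5 + 11*4) = -360 + (-5 + 44) = -360 + 39 = -321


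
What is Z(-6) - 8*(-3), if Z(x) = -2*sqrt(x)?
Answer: 24 - 2*I*sqrt(6) ≈ 24.0 - 4.899*I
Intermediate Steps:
Z(-6) - 8*(-3) = -2*I*sqrt(6) - 8*(-3) = -2*I*sqrt(6) + 24 = 24 - 2*I*sqrt(6)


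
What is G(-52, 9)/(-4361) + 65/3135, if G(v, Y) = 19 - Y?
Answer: 50423/2734347 ≈ 0.018441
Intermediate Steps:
G(-52, 9)/(-4361) + 65/3135 = (19 - 1*9)/(-4361) + 65/3135 = (19 - 9)*(-1/4361) + 65*(1/3135) = 10*(-1/4361) + 13/627 = -10/4361 + 13/627 = 50423/2734347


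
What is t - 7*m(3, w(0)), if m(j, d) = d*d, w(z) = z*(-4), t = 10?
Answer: 10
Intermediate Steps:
w(z) = -4*z
m(j, d) = d**2
t - 7*m(3, w(0)) = 10 - 7*(-4*0)**2 = 10 - 7*0**2 = 10 - 7*0 = 10 + 0 = 10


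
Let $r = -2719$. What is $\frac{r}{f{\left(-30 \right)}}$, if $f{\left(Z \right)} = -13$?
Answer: $\frac{2719}{13} \approx 209.15$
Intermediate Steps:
$\frac{r}{f{\left(-30 \right)}} = - \frac{2719}{-13} = \left(-2719\right) \left(- \frac{1}{13}\right) = \frac{2719}{13}$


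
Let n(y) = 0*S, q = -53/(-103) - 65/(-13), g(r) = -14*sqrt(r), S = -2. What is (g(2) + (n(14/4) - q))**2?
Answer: 4481352/10609 + 15904*sqrt(2)/103 ≈ 640.78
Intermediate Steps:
q = 568/103 (q = -53*(-1/103) - 65*(-1/13) = 53/103 + 5 = 568/103 ≈ 5.5146)
n(y) = 0 (n(y) = 0*(-2) = 0)
(g(2) + (n(14/4) - q))**2 = (-14*sqrt(2) + (0 - 1*568/103))**2 = (-14*sqrt(2) + (0 - 568/103))**2 = (-14*sqrt(2) - 568/103)**2 = (-568/103 - 14*sqrt(2))**2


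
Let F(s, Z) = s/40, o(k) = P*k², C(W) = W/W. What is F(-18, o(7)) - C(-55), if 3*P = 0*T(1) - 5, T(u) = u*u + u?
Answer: -29/20 ≈ -1.4500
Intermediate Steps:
T(u) = u + u² (T(u) = u² + u = u + u²)
P = -5/3 (P = (0*(1*(1 + 1)) - 5)/3 = (0*(1*2) - 5)/3 = (0*2 - 5)/3 = (0 - 5)/3 = (⅓)*(-5) = -5/3 ≈ -1.6667)
C(W) = 1
o(k) = -5*k²/3
F(s, Z) = s/40 (F(s, Z) = s*(1/40) = s/40)
F(-18, o(7)) - C(-55) = (1/40)*(-18) - 1*1 = -9/20 - 1 = -29/20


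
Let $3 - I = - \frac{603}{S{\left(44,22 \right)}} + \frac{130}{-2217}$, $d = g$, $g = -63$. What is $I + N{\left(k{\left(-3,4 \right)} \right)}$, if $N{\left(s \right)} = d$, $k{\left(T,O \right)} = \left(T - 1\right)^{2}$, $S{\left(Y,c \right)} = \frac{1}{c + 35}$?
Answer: $\frac{76067617}{2217} \approx 34311.0$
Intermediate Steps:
$d = -63$
$S{\left(Y,c \right)} = \frac{1}{35 + c}$
$k{\left(T,O \right)} = \left(-1 + T\right)^{2}$
$N{\left(s \right)} = -63$
$I = \frac{76207288}{2217}$ ($I = 3 - \left(- \frac{603}{\frac{1}{35 + 22}} + \frac{130}{-2217}\right) = 3 - \left(- \frac{603}{\frac{1}{57}} + 130 \left(- \frac{1}{2217}\right)\right) = 3 - \left(- 603 \frac{1}{\frac{1}{57}} - \frac{130}{2217}\right) = 3 - \left(\left(-603\right) 57 - \frac{130}{2217}\right) = 3 - \left(-34371 - \frac{130}{2217}\right) = 3 - - \frac{76200637}{2217} = 3 + \frac{76200637}{2217} = \frac{76207288}{2217} \approx 34374.0$)
$I + N{\left(k{\left(-3,4 \right)} \right)} = \frac{76207288}{2217} - 63 = \frac{76067617}{2217}$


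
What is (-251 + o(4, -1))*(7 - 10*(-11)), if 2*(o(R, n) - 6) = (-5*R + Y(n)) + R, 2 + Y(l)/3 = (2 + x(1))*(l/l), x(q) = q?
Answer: -58851/2 ≈ -29426.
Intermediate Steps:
Y(l) = 3 (Y(l) = -6 + 3*((2 + 1)*(l/l)) = -6 + 3*(3*1) = -6 + 3*3 = -6 + 9 = 3)
o(R, n) = 15/2 - 2*R (o(R, n) = 6 + ((-5*R + 3) + R)/2 = 6 + ((3 - 5*R) + R)/2 = 6 + (3 - 4*R)/2 = 6 + (3/2 - 2*R) = 15/2 - 2*R)
(-251 + o(4, -1))*(7 - 10*(-11)) = (-251 + (15/2 - 2*4))*(7 - 10*(-11)) = (-251 + (15/2 - 8))*(7 + 110) = (-251 - ½)*117 = -503/2*117 = -58851/2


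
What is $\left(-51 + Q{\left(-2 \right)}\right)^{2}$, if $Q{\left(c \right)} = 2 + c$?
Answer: $2601$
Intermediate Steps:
$\left(-51 + Q{\left(-2 \right)}\right)^{2} = \left(-51 + \left(2 - 2\right)\right)^{2} = \left(-51 + 0\right)^{2} = \left(-51\right)^{2} = 2601$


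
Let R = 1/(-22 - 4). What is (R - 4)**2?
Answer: 11025/676 ≈ 16.309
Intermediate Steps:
R = -1/26 (R = 1/(-26) = -1/26 ≈ -0.038462)
(R - 4)**2 = (-1/26 - 4)**2 = (-105/26)**2 = 11025/676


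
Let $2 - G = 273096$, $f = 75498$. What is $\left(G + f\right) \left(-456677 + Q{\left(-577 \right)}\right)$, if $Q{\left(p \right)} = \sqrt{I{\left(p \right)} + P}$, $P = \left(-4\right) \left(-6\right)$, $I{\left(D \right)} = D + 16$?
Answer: $90237548492 - 197596 i \sqrt{537} \approx 9.0238 \cdot 10^{10} - 4.5789 \cdot 10^{6} i$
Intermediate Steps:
$I{\left(D \right)} = 16 + D$
$P = 24$
$G = -273094$ ($G = 2 - 273096 = -273094$)
$Q{\left(p \right)} = \sqrt{40 + p}$ ($Q{\left(p \right)} = \sqrt{\left(16 + p\right) + 24} = \sqrt{40 + p}$)
$\left(G + f\right) \left(-456677 + Q{\left(-577 \right)}\right) = \left(-273094 + 75498\right) \left(-456677 + \sqrt{40 - 577}\right) = - 197596 \left(-456677 + \sqrt{-537}\right) = - 197596 \left(-456677 + i \sqrt{537}\right) = 90237548492 - 197596 i \sqrt{537}$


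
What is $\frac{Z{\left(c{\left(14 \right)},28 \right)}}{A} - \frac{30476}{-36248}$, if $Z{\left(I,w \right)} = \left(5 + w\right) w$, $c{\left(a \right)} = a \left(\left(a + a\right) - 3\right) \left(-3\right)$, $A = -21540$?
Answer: $\frac{12978331}{16266290} \approx 0.79787$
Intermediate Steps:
$c{\left(a \right)} = - 3 a \left(-3 + 2 a\right)$ ($c{\left(a \right)} = a \left(2 a - 3\right) \left(-3\right) = a \left(-3 + 2 a\right) \left(-3\right) = - 3 a \left(-3 + 2 a\right)$)
$Z{\left(I,w \right)} = w \left(5 + w\right)$
$\frac{Z{\left(c{\left(14 \right)},28 \right)}}{A} - \frac{30476}{-36248} = \frac{28 \left(5 + 28\right)}{-21540} - \frac{30476}{-36248} = 28 \cdot 33 \left(- \frac{1}{21540}\right) - - \frac{7619}{9062} = 924 \left(- \frac{1}{21540}\right) + \frac{7619}{9062} = - \frac{77}{1795} + \frac{7619}{9062} = \frac{12978331}{16266290}$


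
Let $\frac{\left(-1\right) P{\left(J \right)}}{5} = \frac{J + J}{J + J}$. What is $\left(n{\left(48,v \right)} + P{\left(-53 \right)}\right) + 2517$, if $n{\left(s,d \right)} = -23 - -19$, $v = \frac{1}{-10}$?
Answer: $2508$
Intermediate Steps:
$v = - \frac{1}{10} \approx -0.1$
$P{\left(J \right)} = -5$ ($P{\left(J \right)} = - 5 \frac{J + J}{J + J} = - 5 \frac{2 J}{2 J} = - 5 \cdot 2 J \frac{1}{2 J} = \left(-5\right) 1 = -5$)
$n{\left(s,d \right)} = -4$ ($n{\left(s,d \right)} = -23 + 19 = -4$)
$\left(n{\left(48,v \right)} + P{\left(-53 \right)}\right) + 2517 = \left(-4 - 5\right) + 2517 = -9 + 2517 = 2508$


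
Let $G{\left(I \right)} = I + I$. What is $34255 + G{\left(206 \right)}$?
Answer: $34667$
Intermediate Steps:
$G{\left(I \right)} = 2 I$
$34255 + G{\left(206 \right)} = 34255 + 2 \cdot 206 = 34255 + 412 = 34667$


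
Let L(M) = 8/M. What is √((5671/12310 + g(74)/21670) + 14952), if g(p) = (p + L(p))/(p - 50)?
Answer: √58265307283484015501270/1974006980 ≈ 122.28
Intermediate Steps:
g(p) = (p + 8/p)/(-50 + p) (g(p) = (p + 8/p)/(p - 50) = (p + 8/p)/(-50 + p))
√((5671/12310 + g(74)/21670) + 14952) = √((5671/12310 + ((8 + 74²)/(74*(-50 + 74)))/21670) + 14952) = √((5671*(1/12310) + ((1/74)*(8 + 5476)/24)*(1/21670)) + 14952) = √((5671/12310 + ((1/74)*(1/24)*5484)*(1/21670)) + 14952) = √((5671/12310 + (457/148)*(1/21670)) + 14952) = √((5671/12310 + 457/3207160) + 14952) = √(1819343003/3948013960 + 14952) = √(59032524072923/3948013960) = √58265307283484015501270/1974006980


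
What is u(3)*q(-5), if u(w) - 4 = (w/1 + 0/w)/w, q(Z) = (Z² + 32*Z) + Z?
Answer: -700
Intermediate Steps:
q(Z) = Z² + 33*Z
u(w) = 5 (u(w) = 4 + (w/1 + 0/w)/w = 4 + (w*1 + 0)/w = 4 + (w + 0)/w = 4 + w/w = 4 + 1 = 5)
u(3)*q(-5) = 5*(-5*(33 - 5)) = 5*(-5*28) = 5*(-140) = -700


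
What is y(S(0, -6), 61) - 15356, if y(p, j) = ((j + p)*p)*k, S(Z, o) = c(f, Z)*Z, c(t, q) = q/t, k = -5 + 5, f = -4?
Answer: -15356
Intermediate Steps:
k = 0
S(Z, o) = -Z²/4 (S(Z, o) = (Z/(-4))*Z = (Z*(-¼))*Z = (-Z/4)*Z = -Z²/4)
y(p, j) = 0 (y(p, j) = ((j + p)*p)*0 = (p*(j + p))*0 = 0)
y(S(0, -6), 61) - 15356 = 0 - 15356 = -15356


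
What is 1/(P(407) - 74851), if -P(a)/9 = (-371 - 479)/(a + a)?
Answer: -407/30460532 ≈ -1.3362e-5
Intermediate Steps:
P(a) = 3825/a (P(a) = -9*(-371 - 479)/(a + a) = -(-7650)/(2*a) = -(-7650)*1/(2*a) = -(-3825)/a = 3825/a)
1/(P(407) - 74851) = 1/(3825/407 - 74851) = 1/(-30460532/407) = -407/30460532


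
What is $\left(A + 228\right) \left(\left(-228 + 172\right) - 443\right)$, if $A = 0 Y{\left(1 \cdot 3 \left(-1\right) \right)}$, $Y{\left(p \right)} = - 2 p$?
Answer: $-113772$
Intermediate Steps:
$A = 0$ ($A = 0 \left(- 2 \cdot 1 \cdot 3 \left(-1\right)\right) = 0 \left(- 2 \cdot 3 \left(-1\right)\right) = 0 \left(\left(-2\right) \left(-3\right)\right) = 0 \cdot 6 = 0$)
$\left(A + 228\right) \left(\left(-228 + 172\right) - 443\right) = \left(0 + 228\right) \left(\left(-228 + 172\right) - 443\right) = 228 \left(-56 - 443\right) = 228 \left(-499\right) = -113772$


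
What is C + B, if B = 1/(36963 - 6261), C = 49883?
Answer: 1531507867/30702 ≈ 49883.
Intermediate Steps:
B = 1/30702 ≈ 3.2571e-5
C + B = 49883 + 1/30702 = 1531507867/30702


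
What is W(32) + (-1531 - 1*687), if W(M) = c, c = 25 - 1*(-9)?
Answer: -2184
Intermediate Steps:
c = 34 (c = 25 + 9 = 34)
W(M) = 34
W(32) + (-1531 - 1*687) = 34 + (-1531 - 1*687) = 34 + (-1531 - 687) = 34 - 2218 = -2184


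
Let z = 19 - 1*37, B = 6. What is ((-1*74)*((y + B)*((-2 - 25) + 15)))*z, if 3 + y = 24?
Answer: -431568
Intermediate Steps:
y = 21 (y = -3 + 24 = 21)
z = -18 (z = 19 - 37 = -18)
((-1*74)*((y + B)*((-2 - 25) + 15)))*z = ((-1*74)*((21 + 6)*((-2 - 25) + 15)))*(-18) = -1998*(-27 + 15)*(-18) = -1998*(-12)*(-18) = -74*(-324)*(-18) = 23976*(-18) = -431568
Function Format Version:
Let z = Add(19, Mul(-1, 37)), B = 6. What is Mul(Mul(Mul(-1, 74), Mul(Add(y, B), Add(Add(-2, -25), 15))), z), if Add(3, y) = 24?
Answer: -431568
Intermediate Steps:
y = 21 (y = Add(-3, 24) = 21)
z = -18 (z = Add(19, -37) = -18)
Mul(Mul(Mul(-1, 74), Mul(Add(y, B), Add(Add(-2, -25), 15))), z) = Mul(Mul(Mul(-1, 74), Mul(Add(21, 6), Add(Add(-2, -25), 15))), -18) = Mul(Mul(-74, Mul(27, Add(-27, 15))), -18) = Mul(Mul(-74, Mul(27, -12)), -18) = Mul(Mul(-74, -324), -18) = Mul(23976, -18) = -431568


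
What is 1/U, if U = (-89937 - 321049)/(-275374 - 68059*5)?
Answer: 615669/410986 ≈ 1.4980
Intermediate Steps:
U = 410986/615669 (U = -410986/(-275374 - 340295) = -410986/(-615669) = -410986*(-1/615669) = 410986/615669 ≈ 0.66754)
1/U = 1/(410986/615669) = 615669/410986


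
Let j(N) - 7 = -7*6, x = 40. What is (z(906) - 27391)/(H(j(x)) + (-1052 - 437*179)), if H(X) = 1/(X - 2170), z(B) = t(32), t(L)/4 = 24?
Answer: 60185475/174801376 ≈ 0.34431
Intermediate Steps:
j(N) = -35 (j(N) = 7 - 7*6 = 7 - 42 = -35)
t(L) = 96 (t(L) = 4*24 = 96)
z(B) = 96
H(X) = 1/(-2170 + X)
(z(906) - 27391)/(H(j(x)) + (-1052 - 437*179)) = (96 - 27391)/(1/(-2170 - 35) + (-1052 - 437*179)) = -27295/(1/(-2205) + (-1052 - 78223)) = -27295/(-1/2205 - 79275) = -27295/(-174801376/2205) = -27295*(-2205/174801376) = 60185475/174801376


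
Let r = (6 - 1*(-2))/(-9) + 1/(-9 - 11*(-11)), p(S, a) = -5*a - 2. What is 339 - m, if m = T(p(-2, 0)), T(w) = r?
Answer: 672971/1980 ≈ 339.88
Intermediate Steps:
p(S, a) = -2 - 5*a
r = -1751/1980 (r = (6 + 2)*(-1/9) - 1/11/(-20) = 8*(-1/9) - 1/20*(-1/11) = -8/9 + 1/220 = -1751/1980 ≈ -0.88434)
T(w) = -1751/1980
m = -1751/1980 ≈ -0.88434
339 - m = 339 - 1*(-1751/1980) = 339 + 1751/1980 = 672971/1980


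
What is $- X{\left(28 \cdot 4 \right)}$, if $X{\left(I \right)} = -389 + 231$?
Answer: $158$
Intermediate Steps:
$X{\left(I \right)} = -158$
$- X{\left(28 \cdot 4 \right)} = \left(-1\right) \left(-158\right) = 158$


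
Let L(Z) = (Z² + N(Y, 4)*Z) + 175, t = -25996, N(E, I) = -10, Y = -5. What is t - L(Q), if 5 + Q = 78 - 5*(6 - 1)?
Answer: -27995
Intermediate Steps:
Q = 48 (Q = -5 + (78 - 5*(6 - 1)) = -5 + (78 - 5*5) = -5 + (78 - 25) = -5 + 53 = 48)
L(Z) = 175 + Z² - 10*Z (L(Z) = (Z² - 10*Z) + 175 = 175 + Z² - 10*Z)
t - L(Q) = -25996 - (175 + 48² - 10*48) = -25996 - (175 + 2304 - 480) = -25996 - 1*1999 = -25996 - 1999 = -27995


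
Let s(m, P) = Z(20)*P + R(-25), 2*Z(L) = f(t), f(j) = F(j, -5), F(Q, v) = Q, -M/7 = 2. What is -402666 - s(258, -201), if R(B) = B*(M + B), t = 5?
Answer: -806277/2 ≈ -4.0314e+5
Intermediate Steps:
M = -14 (M = -7*2 = -14)
f(j) = j
Z(L) = 5/2 (Z(L) = (½)*5 = 5/2)
R(B) = B*(-14 + B)
s(m, P) = 975 + 5*P/2 (s(m, P) = 5*P/2 - 25*(-14 - 25) = 5*P/2 - 25*(-39) = 5*P/2 + 975 = 975 + 5*P/2)
-402666 - s(258, -201) = -402666 - (975 + (5/2)*(-201)) = -402666 - (975 - 1005/2) = -402666 - 1*945/2 = -402666 - 945/2 = -806277/2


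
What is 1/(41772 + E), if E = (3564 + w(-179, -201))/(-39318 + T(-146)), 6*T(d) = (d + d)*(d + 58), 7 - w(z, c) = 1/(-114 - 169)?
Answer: 14872499/621252512337 ≈ 2.3940e-5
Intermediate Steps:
w(z, c) = 1982/283 (w(z, c) = 7 - 1/(-114 - 169) = 7 - 1/(-283) = 7 - 1*(-1/283) = 7 + 1/283 = 1982/283)
T(d) = d*(58 + d)/3 (T(d) = ((d + d)*(d + 58))/6 = ((2*d)*(58 + d))/6 = (2*d*(58 + d))/6 = d*(58 + d)/3)
E = -1515891/14872499 (E = (3564 + 1982/283)/(-39318 + (⅓)*(-146)*(58 - 146)) = 1010594/(283*(-39318 + (⅓)*(-146)*(-88))) = 1010594/(283*(-39318 + 12848/3)) = 1010594/(283*(-105106/3)) = (1010594/283)*(-3/105106) = -1515891/14872499 ≈ -0.10193)
1/(41772 + E) = 1/(41772 - 1515891/14872499) = 1/(621252512337/14872499) = 14872499/621252512337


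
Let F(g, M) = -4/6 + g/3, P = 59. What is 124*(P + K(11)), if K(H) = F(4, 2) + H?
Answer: 26288/3 ≈ 8762.7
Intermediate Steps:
F(g, M) = -⅔ + g/3 (F(g, M) = -4*⅙ + g*(⅓) = -⅔ + g/3)
K(H) = ⅔ + H (K(H) = (-⅔ + (⅓)*4) + H = (-⅔ + 4/3) + H = ⅔ + H)
124*(P + K(11)) = 124*(59 + (⅔ + 11)) = 124*(59 + 35/3) = 124*(212/3) = 26288/3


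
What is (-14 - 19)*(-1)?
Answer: 33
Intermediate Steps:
(-14 - 19)*(-1) = -33*(-1) = 33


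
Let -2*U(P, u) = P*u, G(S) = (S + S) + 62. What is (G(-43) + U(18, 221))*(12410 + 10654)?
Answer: -46427832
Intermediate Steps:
G(S) = 62 + 2*S (G(S) = 2*S + 62 = 62 + 2*S)
U(P, u) = -P*u/2
(G(-43) + U(18, 221))*(12410 + 10654) = ((62 + 2*(-43)) - ½*18*221)*(12410 + 10654) = ((62 - 86) - 1989)*23064 = (-24 - 1989)*23064 = -2013*23064 = -46427832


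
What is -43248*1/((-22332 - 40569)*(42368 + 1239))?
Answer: 14416/914307969 ≈ 1.5767e-5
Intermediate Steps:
-43248*1/((-22332 - 40569)*(42368 + 1239)) = -43248/(43607*(-62901)) = -43248/(-2742923907) = -43248*(-1/2742923907) = 14416/914307969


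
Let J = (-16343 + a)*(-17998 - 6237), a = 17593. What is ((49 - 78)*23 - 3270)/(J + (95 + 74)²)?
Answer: 3937/30265189 ≈ 0.00013008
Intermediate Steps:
J = -30293750 (J = (-16343 + 17593)*(-17998 - 6237) = 1250*(-24235) = -30293750)
((49 - 78)*23 - 3270)/(J + (95 + 74)²) = ((49 - 78)*23 - 3270)/(-30293750 + (95 + 74)²) = (-29*23 - 3270)/(-30293750 + 169²) = (-667 - 3270)/(-30293750 + 28561) = -3937/(-30265189) = -3937*(-1/30265189) = 3937/30265189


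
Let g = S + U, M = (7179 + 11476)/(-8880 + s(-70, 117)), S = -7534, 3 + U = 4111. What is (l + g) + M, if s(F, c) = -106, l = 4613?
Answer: 10647727/8986 ≈ 1184.9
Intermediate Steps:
U = 4108 (U = -3 + 4111 = 4108)
M = -18655/8986 (M = (7179 + 11476)/(-8880 - 106) = 18655/(-8986) = 18655*(-1/8986) = -18655/8986 ≈ -2.0760)
g = -3426 (g = -7534 + 4108 = -3426)
(l + g) + M = (4613 - 3426) - 18655/8986 = 1187 - 18655/8986 = 10647727/8986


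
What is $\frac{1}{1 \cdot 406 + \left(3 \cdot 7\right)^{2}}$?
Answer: $\frac{1}{847} \approx 0.0011806$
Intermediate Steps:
$\frac{1}{1 \cdot 406 + \left(3 \cdot 7\right)^{2}} = \frac{1}{406 + 21^{2}} = \frac{1}{406 + 441} = \frac{1}{847}$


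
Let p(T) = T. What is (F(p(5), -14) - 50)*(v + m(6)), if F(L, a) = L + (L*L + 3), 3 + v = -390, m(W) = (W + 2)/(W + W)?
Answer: 20009/3 ≈ 6669.7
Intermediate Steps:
m(W) = (2 + W)/(2*W) (m(W) = (2 + W)/((2*W)) = (2 + W)*(1/(2*W)) = (2 + W)/(2*W))
v = -393 (v = -3 - 390 = -393)
F(L, a) = 3 + L + L**2 (F(L, a) = L + (L**2 + 3) = L + (3 + L**2) = 3 + L + L**2)
(F(p(5), -14) - 50)*(v + m(6)) = ((3 + 5 + 5**2) - 50)*(-393 + (1/2)*(2 + 6)/6) = ((3 + 5 + 25) - 50)*(-393 + (1/2)*(1/6)*8) = (33 - 50)*(-393 + 2/3) = -17*(-1177/3) = 20009/3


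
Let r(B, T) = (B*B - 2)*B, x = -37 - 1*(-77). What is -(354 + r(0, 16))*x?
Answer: -14160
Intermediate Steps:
x = 40 (x = -37 + 77 = 40)
r(B, T) = B*(-2 + B²) (r(B, T) = (B² - 2)*B = (-2 + B²)*B = B*(-2 + B²))
-(354 + r(0, 16))*x = -(354 + 0*(-2 + 0²))*40 = -(354 + 0*(-2 + 0))*40 = -(354 + 0*(-2))*40 = -(354 + 0)*40 = -354*40 = -1*14160 = -14160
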